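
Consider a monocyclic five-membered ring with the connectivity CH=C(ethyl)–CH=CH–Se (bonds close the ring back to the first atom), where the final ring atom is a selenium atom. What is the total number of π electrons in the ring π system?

6

All ring atoms are sp² and supply a p orbital to the ring (every atom in a ring double bond is sp² and brings one electron to the p orbital; the selenium donates one lone pair from its p orbital); the conjugation is uninterrupted.
Tallying contributions gives 2 × 2 = 4 from the double-bond units + 2 from the Se atom = 6.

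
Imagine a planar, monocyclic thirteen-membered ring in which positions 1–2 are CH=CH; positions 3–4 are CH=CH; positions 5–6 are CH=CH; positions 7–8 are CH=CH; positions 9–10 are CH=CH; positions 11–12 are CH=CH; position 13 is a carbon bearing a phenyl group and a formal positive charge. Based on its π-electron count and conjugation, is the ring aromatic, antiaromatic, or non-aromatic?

Antiaromatic

All ring atoms are sp² and supply a p orbital to the ring (the double-bond atoms are sp², each contributing one p electron; the carbocation has an empty p orbital); the conjugation is uninterrupted.
Adding the contributions, 6 × 2 = 12 from the double-bond units + 0 from the C(phenyl)(+) atom = 12.
With 12 = 4·3 π electrons, Hückel's rule classifies the planar ring as antiaromatic.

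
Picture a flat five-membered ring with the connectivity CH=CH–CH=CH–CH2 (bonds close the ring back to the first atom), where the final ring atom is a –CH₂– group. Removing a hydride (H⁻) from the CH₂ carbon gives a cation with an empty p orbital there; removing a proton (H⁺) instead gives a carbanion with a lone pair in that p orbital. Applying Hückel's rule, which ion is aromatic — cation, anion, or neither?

The anion

Once that carbon is sp², every ring atom has a p orbital and both ions are fully conjugated.
Cation: 2 × 2 + 0 = 4 π electrons → 4(1), antiaromatic.
Anion: 2 × 2 + 2 = 6 π electrons → 4(1)+2, aromatic.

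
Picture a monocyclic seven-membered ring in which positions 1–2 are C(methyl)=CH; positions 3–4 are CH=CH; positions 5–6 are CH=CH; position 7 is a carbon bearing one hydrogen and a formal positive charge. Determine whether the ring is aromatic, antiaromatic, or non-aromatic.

Every ring atom contributes a p orbital perpendicular to the ring (the double-bond atoms are sp², each contributing one p electron; the carbocation has an empty p orbital), so the π system is cyclic and fully conjugated.
Tallying contributions gives 3 × 2 = 6 from the double-bond units + 0 from the CH(+) atom = 6.
That gives a 4n+2 count (6, n = 1).

Aromatic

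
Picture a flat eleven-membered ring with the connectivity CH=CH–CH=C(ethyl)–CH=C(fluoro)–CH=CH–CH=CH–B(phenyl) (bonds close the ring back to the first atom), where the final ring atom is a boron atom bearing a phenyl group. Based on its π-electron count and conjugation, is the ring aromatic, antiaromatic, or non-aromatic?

All ring atoms are sp² and supply a p orbital to the ring (each doubly-bonded ring atom is sp² with one p-orbital electron; the boron has an empty p orbital); the conjugation is uninterrupted.
Adding the contributions, 5 × 2 = 10 from the double-bond units + 0 from the B(phenyl) atom = 10.
That gives a 4n+2 count (10, n = 2).

Aromatic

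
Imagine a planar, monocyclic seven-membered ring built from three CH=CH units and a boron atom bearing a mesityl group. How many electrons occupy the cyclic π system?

Every ring atom contributes a p orbital perpendicular to the ring (the double-bond atoms are sp², each contributing one p electron; the boron has an empty p orbital), so the π system is cyclic and fully conjugated.
π-electron count: 3 × 2 = 6 from the double-bond units + 0 from the B(mesityl) atom = 6.

6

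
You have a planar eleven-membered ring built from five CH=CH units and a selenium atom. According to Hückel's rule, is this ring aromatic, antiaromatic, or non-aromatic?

Antiaromatic

Every ring atom contributes a p orbital perpendicular to the ring (each doubly-bonded ring atom is sp² with one p-orbital electron; the selenium donates one lone pair from its p orbital), so the π system is cyclic and fully conjugated.
Counting π electrons: 5 × 2 = 10 from the double-bond units + 2 from the Se atom = 12.
12 is a 4n count (n = 3), so the planar conjugated ring is antiaromatic.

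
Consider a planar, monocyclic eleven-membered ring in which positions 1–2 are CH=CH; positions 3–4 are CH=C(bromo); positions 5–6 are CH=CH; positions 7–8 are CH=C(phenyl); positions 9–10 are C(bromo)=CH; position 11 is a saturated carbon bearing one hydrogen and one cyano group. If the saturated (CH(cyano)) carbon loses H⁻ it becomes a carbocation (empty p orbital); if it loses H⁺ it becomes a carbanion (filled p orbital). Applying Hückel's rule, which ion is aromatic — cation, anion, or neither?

The cation

Both ions have a continuous loop of p orbitals — each ring atom is sp².
Cation: 5 × 2 + 0 = 10 π electrons → 4(2)+2, aromatic.
Anion: 5 × 2 + 2 = 12 π electrons → 4(3), antiaromatic.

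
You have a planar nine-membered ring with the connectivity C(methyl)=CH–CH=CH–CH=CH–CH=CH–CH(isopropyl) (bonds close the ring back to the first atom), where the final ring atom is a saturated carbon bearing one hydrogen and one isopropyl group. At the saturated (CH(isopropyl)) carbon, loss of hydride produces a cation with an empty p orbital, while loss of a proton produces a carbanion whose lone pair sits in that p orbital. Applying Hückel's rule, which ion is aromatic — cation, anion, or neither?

The anion

Both ions have a continuous loop of p orbitals — each ring atom is sp².
Cation: 4 × 2 + 0 = 8 π electrons → 4(2), antiaromatic.
Anion: 4 × 2 + 2 = 10 π electrons → 4(2)+2, aromatic.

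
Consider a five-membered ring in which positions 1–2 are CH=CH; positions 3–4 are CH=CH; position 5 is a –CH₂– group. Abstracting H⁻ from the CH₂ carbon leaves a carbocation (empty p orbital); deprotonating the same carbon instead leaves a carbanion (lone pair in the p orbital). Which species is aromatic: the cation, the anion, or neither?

The anion

Both ions have a continuous loop of p orbitals — each ring atom is sp².
Cation: 2 × 2 + 0 = 4 π electrons → 4(1), antiaromatic.
Anion: 2 × 2 + 2 = 6 π electrons → 4(1)+2, aromatic.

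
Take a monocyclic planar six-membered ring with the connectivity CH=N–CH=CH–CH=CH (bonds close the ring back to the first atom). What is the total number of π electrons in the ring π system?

All ring atoms are sp² and supply a p orbital to the ring (the double-bond atoms are sp², each contributing one p electron; each sp² =N– keeps its lone pair in-plane and puts one electron into the π system); the conjugation is uninterrupted.
Adding the contributions, 3 × 2 = 6 from the 3 double-bond units.

6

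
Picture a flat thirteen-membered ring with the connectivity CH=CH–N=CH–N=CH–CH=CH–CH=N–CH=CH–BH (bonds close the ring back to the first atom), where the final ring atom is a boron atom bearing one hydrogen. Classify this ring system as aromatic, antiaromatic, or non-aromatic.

Antiaromatic

Check conjugation: the double-bond atoms are sp², each contributing one p electron; the doubly-bonded nitrogens are pyridine-type — their lone pairs lie in the ring plane, leaving one electron in the p orbital; the boron has an empty p orbital — every position has a p orbital, so the cyclic π system is continuous.
Tallying contributions gives 6 × 2 = 12 from the double-bond units + 0 from the BH atom = 12.
With 12 = 4·3 π electrons, Hückel's rule classifies the planar ring as antiaromatic.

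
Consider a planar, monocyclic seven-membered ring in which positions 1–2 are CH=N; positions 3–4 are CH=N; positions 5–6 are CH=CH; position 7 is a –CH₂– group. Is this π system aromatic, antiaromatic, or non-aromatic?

The CH2 carbon is saturated: the tetrahedral CH₂ carbon is sp³ and has no p orbital in the ring π system. Conjugation is not continuous around the ring.
Without a continuous loop of overlapping p orbitals the Hückel electron count never comes into play.

Non-aromatic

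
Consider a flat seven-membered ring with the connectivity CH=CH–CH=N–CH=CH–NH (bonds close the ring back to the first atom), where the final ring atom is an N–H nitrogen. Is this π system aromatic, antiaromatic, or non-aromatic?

All ring atoms are sp² and supply a p orbital to the ring (every atom in a ring double bond is sp² and brings one electron to the p orbital; each =N– nitrogen is pyridine-type (lone pair in the sp² plane, one electron in the p orbital); the pyrrole-type nitrogen donates its lone pair from the p orbital); the conjugation is uninterrupted.
Tallying contributions gives 3 × 2 = 6 from the double-bond units + 2 from the NH atom = 8.
8 is a 4n count (n = 2), so the planar conjugated ring is antiaromatic.

Antiaromatic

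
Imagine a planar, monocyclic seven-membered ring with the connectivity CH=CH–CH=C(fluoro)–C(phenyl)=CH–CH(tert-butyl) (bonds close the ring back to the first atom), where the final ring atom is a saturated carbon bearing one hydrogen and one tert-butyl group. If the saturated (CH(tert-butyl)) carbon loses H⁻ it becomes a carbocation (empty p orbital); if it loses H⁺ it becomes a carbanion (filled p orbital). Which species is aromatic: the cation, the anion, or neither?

In both ions every ring atom is sp² and contributes a p orbital, so both rings are fully conjugated.
Cation: 3 × 2 + 0 = 6 π electrons → 4(1)+2, aromatic.
Anion: 3 × 2 + 2 = 8 π electrons → 4(2), antiaromatic.

The cation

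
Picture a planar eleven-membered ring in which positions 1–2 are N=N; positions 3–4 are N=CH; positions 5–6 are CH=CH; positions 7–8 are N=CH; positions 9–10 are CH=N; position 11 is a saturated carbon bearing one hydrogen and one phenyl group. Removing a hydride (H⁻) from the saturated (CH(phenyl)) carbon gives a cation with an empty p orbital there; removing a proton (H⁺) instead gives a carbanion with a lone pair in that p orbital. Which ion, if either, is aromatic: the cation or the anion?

The cation

Both ions have a continuous loop of p orbitals — each ring atom is sp².
Cation: 5 × 2 + 0 = 10 π electrons → 4(2)+2, aromatic.
Anion: 5 × 2 + 2 = 12 π electrons → 4(3), antiaromatic.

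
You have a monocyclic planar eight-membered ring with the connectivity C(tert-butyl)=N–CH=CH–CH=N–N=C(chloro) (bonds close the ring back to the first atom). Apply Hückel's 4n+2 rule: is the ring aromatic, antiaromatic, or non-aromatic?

Every ring atom contributes a p orbital perpendicular to the ring (every atom in a ring double bond is sp² and brings one electron to the p orbital; each =N– nitrogen is pyridine-type (lone pair in the sp² plane, one electron in the p orbital)), so the π system is cyclic and fully conjugated.
Tallying contributions gives 4 × 2 = 8 from the 4 double-bond units.
A 4n π count (8, n = 2) in a planar conjugated ring means antiaromatic.

Antiaromatic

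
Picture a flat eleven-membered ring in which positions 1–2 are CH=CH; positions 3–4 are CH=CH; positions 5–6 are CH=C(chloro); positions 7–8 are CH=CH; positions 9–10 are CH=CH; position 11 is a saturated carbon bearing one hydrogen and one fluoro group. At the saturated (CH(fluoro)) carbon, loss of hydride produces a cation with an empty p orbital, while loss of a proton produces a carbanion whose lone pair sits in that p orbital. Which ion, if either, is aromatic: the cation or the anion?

The cation

Both ions have a continuous loop of p orbitals — each ring atom is sp².
Cation: 5 × 2 + 0 = 10 π electrons → 4(2)+2, aromatic.
Anion: 5 × 2 + 2 = 12 π electrons → 4(3), antiaromatic.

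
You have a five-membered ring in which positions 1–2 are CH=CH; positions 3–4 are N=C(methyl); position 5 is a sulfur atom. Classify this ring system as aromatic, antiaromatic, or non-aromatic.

Aromatic

All ring atoms are sp² and supply a p orbital to the ring (each doubly-bonded ring atom is sp² with one p-orbital electron; each sp² =N– keeps its lone pair in-plane and puts one electron into the π system; the sulfur donates one lone pair from its p orbital); the conjugation is uninterrupted.
Tallying contributions gives 2 × 2 = 4 from the double-bond units + 2 from the S atom = 6.
That gives a 4n+2 count (6, n = 1).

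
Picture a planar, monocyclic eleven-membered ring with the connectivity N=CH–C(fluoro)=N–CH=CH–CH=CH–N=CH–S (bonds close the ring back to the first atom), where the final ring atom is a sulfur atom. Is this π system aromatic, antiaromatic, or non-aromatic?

Check conjugation: each doubly-bonded ring atom is sp² with one p-orbital electron; each sp² =N– keeps its lone pair in-plane and puts one electron into the π system; the sulfur donates one lone pair from its p orbital — every position has a p orbital, so the cyclic π system is continuous.
Tallying contributions gives 5 × 2 = 10 from the double-bond units + 2 from the S atom = 12.
With 12 = 4·3 π electrons, Hückel's rule classifies the planar ring as antiaromatic.

Antiaromatic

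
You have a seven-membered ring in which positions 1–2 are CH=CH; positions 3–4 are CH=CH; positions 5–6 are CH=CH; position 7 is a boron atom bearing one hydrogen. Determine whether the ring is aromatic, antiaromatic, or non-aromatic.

All ring atoms are sp² and supply a p orbital to the ring (the double-bond atoms are sp², each contributing one p electron; the boron has an empty p orbital); the conjugation is uninterrupted.
π-electron count: 3 × 2 = 6 from the double-bond units + 0 from the BH atom = 6.
That gives a 4n+2 count (6, n = 1).

Aromatic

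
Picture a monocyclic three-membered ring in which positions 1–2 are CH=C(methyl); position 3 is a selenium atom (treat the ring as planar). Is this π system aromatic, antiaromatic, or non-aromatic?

Antiaromatic

Every ring atom contributes a p orbital perpendicular to the ring (each doubly-bonded ring atom is sp² with one p-orbital electron; the selenium donates one lone pair from its p orbital), so the π system is cyclic and fully conjugated.
Adding the contributions, 1 × 2 = 2 from the double-bond unit + 2 from the Se atom = 4.
4 = 4(1); a planar, fully conjugated 4n system is antiaromatic.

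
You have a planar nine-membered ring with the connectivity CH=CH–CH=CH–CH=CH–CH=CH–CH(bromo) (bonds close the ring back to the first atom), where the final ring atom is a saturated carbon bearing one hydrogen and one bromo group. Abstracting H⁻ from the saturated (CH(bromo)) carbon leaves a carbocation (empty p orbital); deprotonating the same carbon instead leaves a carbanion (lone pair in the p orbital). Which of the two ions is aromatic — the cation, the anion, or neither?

The anion

Once that carbon is sp², every ring atom has a p orbital and both ions are fully conjugated.
Cation: 4 × 2 + 0 = 8 π electrons → 4(2), antiaromatic.
Anion: 4 × 2 + 2 = 10 π electrons → 4(2)+2, aromatic.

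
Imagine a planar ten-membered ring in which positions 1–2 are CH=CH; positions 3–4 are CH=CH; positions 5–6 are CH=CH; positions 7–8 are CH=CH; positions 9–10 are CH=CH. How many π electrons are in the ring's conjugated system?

10

Check conjugation: the double-bond atoms are sp², each contributing one p electron — every position has a p orbital, so the cyclic π system is continuous.
π-electron count: 5 × 2 = 10 from the 5 double-bond units.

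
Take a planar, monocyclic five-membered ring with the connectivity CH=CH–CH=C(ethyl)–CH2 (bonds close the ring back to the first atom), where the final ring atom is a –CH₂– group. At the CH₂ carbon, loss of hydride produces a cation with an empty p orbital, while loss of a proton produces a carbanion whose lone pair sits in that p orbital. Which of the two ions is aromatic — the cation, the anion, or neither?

The anion

Both ions have a continuous loop of p orbitals — each ring atom is sp².
Cation: 2 × 2 + 0 = 4 π electrons → 4(1), antiaromatic.
Anion: 2 × 2 + 2 = 6 π electrons → 4(1)+2, aromatic.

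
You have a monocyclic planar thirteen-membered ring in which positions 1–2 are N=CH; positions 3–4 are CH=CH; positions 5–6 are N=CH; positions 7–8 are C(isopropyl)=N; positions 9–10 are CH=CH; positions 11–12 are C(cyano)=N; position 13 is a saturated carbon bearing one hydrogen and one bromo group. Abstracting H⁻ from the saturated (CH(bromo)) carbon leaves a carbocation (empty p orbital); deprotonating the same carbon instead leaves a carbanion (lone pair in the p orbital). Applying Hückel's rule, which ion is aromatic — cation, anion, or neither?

The anion

Once that carbon is sp², every ring atom has a p orbital and both ions are fully conjugated.
Cation: 6 × 2 + 0 = 12 π electrons → 4(3), antiaromatic.
Anion: 6 × 2 + 2 = 14 π electrons → 4(3)+2, aromatic.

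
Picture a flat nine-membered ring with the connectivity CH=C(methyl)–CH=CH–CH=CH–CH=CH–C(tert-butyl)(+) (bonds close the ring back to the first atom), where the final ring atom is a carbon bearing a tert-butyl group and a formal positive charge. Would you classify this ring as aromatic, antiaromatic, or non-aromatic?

The p orbitals form a continuous loop: every atom in a ring double bond is sp² and brings one electron to the p orbital; the carbocation has an empty p orbital. The ring is fully conjugated.
Counting π electrons: 4 × 2 = 8 from the double-bond units + 0 from the C(tert-butyl)(+) atom = 8.
With 8 = 4·2 π electrons, Hückel's rule classifies the planar ring as antiaromatic.

Antiaromatic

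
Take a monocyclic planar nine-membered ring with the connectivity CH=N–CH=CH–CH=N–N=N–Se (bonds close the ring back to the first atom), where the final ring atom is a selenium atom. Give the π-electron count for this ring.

10

The p orbitals form a continuous loop: each doubly-bonded ring atom is sp² with one p-orbital electron; each sp² =N– keeps its lone pair in-plane and puts one electron into the π system; the selenium donates one lone pair from its p orbital. The ring is fully conjugated.
Counting π electrons: 4 × 2 = 8 from the double-bond units + 2 from the Se atom = 10.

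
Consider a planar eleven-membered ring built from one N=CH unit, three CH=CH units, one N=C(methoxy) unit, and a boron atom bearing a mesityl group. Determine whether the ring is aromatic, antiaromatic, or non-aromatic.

Aromatic

All ring atoms are sp² and supply a p orbital to the ring (the double-bond atoms are sp², each contributing one p electron; each =N– nitrogen is pyridine-type (lone pair in the sp² plane, one electron in the p orbital); the boron has an empty p orbital); the conjugation is uninterrupted.
Counting π electrons: 5 × 2 = 10 from the double-bond units + 0 from the B(mesityl) atom = 10.
With 10 π electrons (n = 2), the Hückel 4n+2 condition holds.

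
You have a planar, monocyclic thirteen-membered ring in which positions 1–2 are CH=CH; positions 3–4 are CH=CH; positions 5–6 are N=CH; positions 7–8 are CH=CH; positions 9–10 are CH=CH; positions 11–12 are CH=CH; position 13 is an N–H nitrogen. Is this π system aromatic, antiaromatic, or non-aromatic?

Aromatic

All ring atoms are sp² and supply a p orbital to the ring (every atom in a ring double bond is sp² and brings one electron to the p orbital; the doubly-bonded nitrogens are pyridine-type — their lone pairs lie in the ring plane, leaving one electron in the p orbital; the pyrrole-type nitrogen donates its lone pair from the p orbital); the conjugation is uninterrupted.
Counting π electrons: 6 × 2 = 12 from the double-bond units + 2 from the NH atom = 14.
That gives a 4n+2 count (14, n = 3).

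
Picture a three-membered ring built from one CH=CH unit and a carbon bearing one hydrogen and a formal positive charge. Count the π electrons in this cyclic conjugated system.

2

Every ring atom contributes a p orbital perpendicular to the ring (the double-bond atoms are sp², each contributing one p electron; the carbocation has an empty p orbital), so the π system is cyclic and fully conjugated.
π-electron count: 1 × 2 = 2 from the double-bond unit + 0 from the CH(+) atom = 2.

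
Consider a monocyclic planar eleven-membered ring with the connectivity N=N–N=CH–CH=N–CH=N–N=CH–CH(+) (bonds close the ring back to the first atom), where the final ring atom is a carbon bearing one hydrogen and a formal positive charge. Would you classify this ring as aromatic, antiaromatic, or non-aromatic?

The p orbitals form a continuous loop: each doubly-bonded ring atom is sp² with one p-orbital electron; the doubly-bonded nitrogens are pyridine-type — their lone pairs lie in the ring plane, leaving one electron in the p orbital; the carbocation has an empty p orbital. The ring is fully conjugated.
π-electron count: 5 × 2 = 10 from the double-bond units + 0 from the CH(+) atom = 10.
That gives a 4n+2 count (10, n = 2).

Aromatic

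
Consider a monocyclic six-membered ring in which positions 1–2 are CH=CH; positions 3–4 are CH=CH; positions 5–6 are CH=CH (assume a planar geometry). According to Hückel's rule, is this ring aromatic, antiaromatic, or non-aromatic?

Aromatic

All ring atoms are sp² and supply a p orbital to the ring (every atom in a ring double bond is sp² and brings one electron to the p orbital); the conjugation is uninterrupted.
π-electron count: 3 × 2 = 6 from the 3 double-bond units.
6 = 4(1) + 2, which satisfies Hückel's 4n+2 rule.
(The species described is benzene.)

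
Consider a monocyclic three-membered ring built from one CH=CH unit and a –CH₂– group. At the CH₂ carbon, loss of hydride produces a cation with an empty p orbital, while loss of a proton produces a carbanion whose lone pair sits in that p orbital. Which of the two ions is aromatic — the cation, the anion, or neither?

Both ions have a continuous loop of p orbitals — each ring atom is sp².
Cation: 1 × 2 + 0 = 2 π electrons → 4(0)+2, aromatic.
Anion: 1 × 2 + 2 = 4 π electrons → 4(1), antiaromatic.

The cation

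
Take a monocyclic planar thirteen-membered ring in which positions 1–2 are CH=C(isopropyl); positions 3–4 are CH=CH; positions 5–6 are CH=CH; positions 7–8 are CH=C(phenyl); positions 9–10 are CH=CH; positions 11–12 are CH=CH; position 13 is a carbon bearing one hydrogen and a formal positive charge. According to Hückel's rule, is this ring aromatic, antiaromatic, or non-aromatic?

Antiaromatic

All ring atoms are sp² and supply a p orbital to the ring (each doubly-bonded ring atom is sp² with one p-orbital electron; the carbocation has an empty p orbital); the conjugation is uninterrupted.
Counting π electrons: 6 × 2 = 12 from the double-bond units + 0 from the CH(+) atom = 12.
12 = 4(3); a planar, fully conjugated 4n system is antiaromatic.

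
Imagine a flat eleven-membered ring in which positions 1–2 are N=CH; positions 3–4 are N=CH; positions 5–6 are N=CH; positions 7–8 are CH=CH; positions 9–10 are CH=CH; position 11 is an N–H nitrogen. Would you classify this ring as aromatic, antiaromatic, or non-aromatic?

Antiaromatic

The p orbitals form a continuous loop: every atom in a ring double bond is sp² and brings one electron to the p orbital; the doubly-bonded nitrogens are pyridine-type — their lone pairs lie in the ring plane, leaving one electron in the p orbital; the pyrrole-type nitrogen donates its lone pair from the p orbital. The ring is fully conjugated.
π-electron count: 5 × 2 = 10 from the double-bond units + 2 from the NH atom = 12.
With 12 = 4·3 π electrons, Hückel's rule classifies the planar ring as antiaromatic.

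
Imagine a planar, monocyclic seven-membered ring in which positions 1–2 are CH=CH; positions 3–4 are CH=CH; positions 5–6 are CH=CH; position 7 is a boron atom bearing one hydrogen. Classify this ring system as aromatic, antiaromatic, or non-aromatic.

All ring atoms are sp² and supply a p orbital to the ring (every atom in a ring double bond is sp² and brings one electron to the p orbital; the boron has an empty p orbital); the conjugation is uninterrupted.
Adding the contributions, 3 × 2 = 6 from the double-bond units + 0 from the BH atom = 6.
6 = 4(1) + 2, which satisfies Hückel's 4n+2 rule.

Aromatic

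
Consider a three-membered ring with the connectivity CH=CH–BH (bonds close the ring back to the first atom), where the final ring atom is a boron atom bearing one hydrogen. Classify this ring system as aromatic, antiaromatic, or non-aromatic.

Aromatic

The p orbitals form a continuous loop: the double-bond atoms are sp², each contributing one p electron; the boron has an empty p orbital. The ring is fully conjugated.
Counting π electrons: 1 × 2 = 2 from the double-bond unit + 0 from the BH atom = 2.
With 2 π electrons (n = 0), the Hückel 4n+2 condition holds.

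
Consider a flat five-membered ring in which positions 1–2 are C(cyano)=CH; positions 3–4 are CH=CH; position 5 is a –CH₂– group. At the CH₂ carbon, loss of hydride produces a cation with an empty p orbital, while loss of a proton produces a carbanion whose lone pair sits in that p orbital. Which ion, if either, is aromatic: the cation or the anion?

The anion

In both ions every ring atom is sp² and contributes a p orbital, so both rings are fully conjugated.
Cation: 2 × 2 + 0 = 4 π electrons → 4(1), antiaromatic.
Anion: 2 × 2 + 2 = 6 π electrons → 4(1)+2, aromatic.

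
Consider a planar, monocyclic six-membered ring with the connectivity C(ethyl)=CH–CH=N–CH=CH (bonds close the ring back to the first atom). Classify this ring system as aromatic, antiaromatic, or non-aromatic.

All ring atoms are sp² and supply a p orbital to the ring (each doubly-bonded ring atom is sp² with one p-orbital electron; each =N– nitrogen is pyridine-type (lone pair in the sp² plane, one electron in the p orbital)); the conjugation is uninterrupted.
Adding the contributions, 3 × 2 = 6 from the 3 double-bond units.
That gives a 4n+2 count (6, n = 1).

Aromatic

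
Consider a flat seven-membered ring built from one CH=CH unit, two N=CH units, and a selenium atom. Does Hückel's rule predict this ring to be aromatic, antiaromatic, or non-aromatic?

Check conjugation: the double-bond atoms are sp², each contributing one p electron; each sp² =N– keeps its lone pair in-plane and puts one electron into the π system; the selenium donates one lone pair from its p orbital — every position has a p orbital, so the cyclic π system is continuous.
Counting π electrons: 3 × 2 = 6 from the double-bond units + 2 from the Se atom = 8.
8 is a 4n count (n = 2), so the planar conjugated ring is antiaromatic.

Antiaromatic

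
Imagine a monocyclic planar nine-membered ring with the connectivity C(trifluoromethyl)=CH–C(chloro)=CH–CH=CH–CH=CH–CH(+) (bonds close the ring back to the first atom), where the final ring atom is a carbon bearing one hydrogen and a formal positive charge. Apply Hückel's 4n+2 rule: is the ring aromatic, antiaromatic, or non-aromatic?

Antiaromatic

Every ring atom contributes a p orbital perpendicular to the ring (every atom in a ring double bond is sp² and brings one electron to the p orbital; the carbocation has an empty p orbital), so the π system is cyclic and fully conjugated.
π-electron count: 4 × 2 = 8 from the double-bond units + 0 from the CH(+) atom = 8.
A 4n π count (8, n = 2) in a planar conjugated ring means antiaromatic.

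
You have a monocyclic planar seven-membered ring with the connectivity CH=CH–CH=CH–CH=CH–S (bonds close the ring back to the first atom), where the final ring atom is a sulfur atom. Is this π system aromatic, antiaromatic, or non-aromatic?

All ring atoms are sp² and supply a p orbital to the ring (every atom in a ring double bond is sp² and brings one electron to the p orbital; the sulfur donates one lone pair from its p orbital); the conjugation is uninterrupted.
π-electron count: 3 × 2 = 6 from the double-bond units + 2 from the S atom = 8.
8 is a 4n count (n = 2), so the planar conjugated ring is antiaromatic.

Antiaromatic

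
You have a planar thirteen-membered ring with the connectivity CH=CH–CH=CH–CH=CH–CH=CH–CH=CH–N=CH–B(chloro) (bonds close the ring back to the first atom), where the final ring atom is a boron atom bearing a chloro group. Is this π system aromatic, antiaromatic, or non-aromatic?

Antiaromatic

Every ring atom contributes a p orbital perpendicular to the ring (each doubly-bonded ring atom is sp² with one p-orbital electron; the doubly-bonded nitrogens are pyridine-type — their lone pairs lie in the ring plane, leaving one electron in the p orbital; the boron has an empty p orbital), so the π system is cyclic and fully conjugated.
Adding the contributions, 6 × 2 = 12 from the double-bond units + 0 from the B(chloro) atom = 12.
With 12 = 4·3 π electrons, Hückel's rule classifies the planar ring as antiaromatic.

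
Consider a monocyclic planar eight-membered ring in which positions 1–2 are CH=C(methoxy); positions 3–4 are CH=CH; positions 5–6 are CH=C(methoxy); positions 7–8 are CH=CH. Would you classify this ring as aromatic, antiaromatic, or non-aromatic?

Antiaromatic

Check conjugation: every atom in a ring double bond is sp² and brings one electron to the p orbital — every position has a p orbital, so the cyclic π system is continuous.
Tallying contributions gives 4 × 2 = 8 from the 4 double-bond units.
A 4n π count (8, n = 2) in a planar conjugated ring means antiaromatic.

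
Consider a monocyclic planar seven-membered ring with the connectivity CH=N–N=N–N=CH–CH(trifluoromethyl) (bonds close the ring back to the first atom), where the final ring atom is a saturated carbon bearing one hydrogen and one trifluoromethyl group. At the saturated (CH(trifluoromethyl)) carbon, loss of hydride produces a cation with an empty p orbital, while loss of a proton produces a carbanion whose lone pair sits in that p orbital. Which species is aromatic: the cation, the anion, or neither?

The cation

In either ion the ring is fully conjugated: every atom, including the new sp² carbon, supplies a p orbital.
Cation: 3 × 2 + 0 = 6 π electrons → 4(1)+2, aromatic.
Anion: 3 × 2 + 2 = 8 π electrons → 4(2), antiaromatic.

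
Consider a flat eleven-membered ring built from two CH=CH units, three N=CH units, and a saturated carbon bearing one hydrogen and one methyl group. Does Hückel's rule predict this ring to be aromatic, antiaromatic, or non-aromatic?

Non-aromatic

The CH(methyl) position has four σ bonds — that saturated carbon is sp³ and has no p orbital in the ring π system — so the cyclic conjugation is interrupted.
Hückel's rule only applies to fully conjugated rings, so this one is simply non-aromatic.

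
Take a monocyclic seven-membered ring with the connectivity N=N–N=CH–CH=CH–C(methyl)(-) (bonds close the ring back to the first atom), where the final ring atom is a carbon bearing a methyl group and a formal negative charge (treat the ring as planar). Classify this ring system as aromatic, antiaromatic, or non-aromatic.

Antiaromatic

Check conjugation: the double-bond atoms are sp², each contributing one p electron; the doubly-bonded nitrogens are pyridine-type — their lone pairs lie in the ring plane, leaving one electron in the p orbital; the carbanion's lone pair occupies the p orbital — every position has a p orbital, so the cyclic π system is continuous.
π-electron count: 3 × 2 = 6 from the double-bond units + 2 from the C(methyl)(-) atom = 8.
A 4n π count (8, n = 2) in a planar conjugated ring means antiaromatic.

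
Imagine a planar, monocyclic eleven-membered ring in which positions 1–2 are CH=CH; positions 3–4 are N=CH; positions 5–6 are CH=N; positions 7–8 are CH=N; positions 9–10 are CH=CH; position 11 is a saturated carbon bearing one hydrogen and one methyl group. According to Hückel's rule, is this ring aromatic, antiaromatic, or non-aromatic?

Non-aromatic

Because that saturated carbon is sp³ and has no p orbital in the ring π system at the CH(methyl) position, the π system cannot extend all the way around the ring.
Hückel's rule only applies to fully conjugated rings, so this one is simply non-aromatic.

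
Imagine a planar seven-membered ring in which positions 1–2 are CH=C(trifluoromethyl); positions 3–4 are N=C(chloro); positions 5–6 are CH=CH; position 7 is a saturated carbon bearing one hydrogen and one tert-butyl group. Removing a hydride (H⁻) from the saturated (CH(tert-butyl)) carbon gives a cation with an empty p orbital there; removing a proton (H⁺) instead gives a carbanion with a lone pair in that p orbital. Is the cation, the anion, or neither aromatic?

Once that carbon is sp², every ring atom has a p orbital and both ions are fully conjugated.
Cation: 3 × 2 + 0 = 6 π electrons → 4(1)+2, aromatic.
Anion: 3 × 2 + 2 = 8 π electrons → 4(2), antiaromatic.

The cation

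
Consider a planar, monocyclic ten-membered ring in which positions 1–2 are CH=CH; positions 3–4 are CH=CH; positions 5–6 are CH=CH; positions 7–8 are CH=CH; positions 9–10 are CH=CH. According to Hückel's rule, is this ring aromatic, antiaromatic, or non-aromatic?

Every ring atom contributes a p orbital perpendicular to the ring (the double-bond atoms are sp², each contributing one p electron), so the π system is cyclic and fully conjugated.
Tallying contributions gives 5 × 2 = 10 from the 5 double-bond units.
That gives a 4n+2 count (10, n = 2).

Aromatic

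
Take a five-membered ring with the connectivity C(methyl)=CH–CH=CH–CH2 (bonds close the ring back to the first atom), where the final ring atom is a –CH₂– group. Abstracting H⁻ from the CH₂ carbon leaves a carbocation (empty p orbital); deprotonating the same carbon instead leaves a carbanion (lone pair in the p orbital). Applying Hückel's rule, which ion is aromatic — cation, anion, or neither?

The anion

In both ions every ring atom is sp² and contributes a p orbital, so both rings are fully conjugated.
Cation: 2 × 2 + 0 = 4 π electrons → 4(1), antiaromatic.
Anion: 2 × 2 + 2 = 6 π electrons → 4(1)+2, aromatic.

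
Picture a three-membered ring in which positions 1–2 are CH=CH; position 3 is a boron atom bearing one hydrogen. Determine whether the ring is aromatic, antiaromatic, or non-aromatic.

All ring atoms are sp² and supply a p orbital to the ring (the double-bond atoms are sp², each contributing one p electron; the boron has an empty p orbital); the conjugation is uninterrupted.
Tallying contributions gives 1 × 2 = 2 from the double-bond unit + 0 from the BH atom = 2.
With 2 π electrons (n = 0), the Hückel 4n+2 condition holds.

Aromatic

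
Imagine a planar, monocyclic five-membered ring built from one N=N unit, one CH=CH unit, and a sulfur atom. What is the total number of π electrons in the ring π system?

All ring atoms are sp² and supply a p orbital to the ring (every atom in a ring double bond is sp² and brings one electron to the p orbital; each sp² =N– keeps its lone pair in-plane and puts one electron into the π system; the sulfur donates one lone pair from its p orbital); the conjugation is uninterrupted.
π-electron count: 2 × 2 = 4 from the double-bond units + 2 from the S atom = 6.

6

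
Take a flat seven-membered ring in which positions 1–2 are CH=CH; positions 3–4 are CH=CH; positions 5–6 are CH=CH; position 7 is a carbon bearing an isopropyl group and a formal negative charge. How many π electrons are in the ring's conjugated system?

Every ring atom contributes a p orbital perpendicular to the ring (the double-bond atoms are sp², each contributing one p electron; the carbanion's lone pair occupies the p orbital), so the π system is cyclic and fully conjugated.
π-electron count: 3 × 2 = 6 from the double-bond units + 2 from the C(isopropyl)(-) atom = 8.

8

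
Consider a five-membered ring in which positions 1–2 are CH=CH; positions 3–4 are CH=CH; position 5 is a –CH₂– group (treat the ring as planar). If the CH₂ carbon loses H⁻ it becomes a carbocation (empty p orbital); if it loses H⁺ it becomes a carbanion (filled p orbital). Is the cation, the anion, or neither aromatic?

The anion

In either ion the ring is fully conjugated: every atom, including the new sp² carbon, supplies a p orbital.
Cation: 2 × 2 + 0 = 4 π electrons → 4(1), antiaromatic.
Anion: 2 × 2 + 2 = 6 π electrons → 4(1)+2, aromatic.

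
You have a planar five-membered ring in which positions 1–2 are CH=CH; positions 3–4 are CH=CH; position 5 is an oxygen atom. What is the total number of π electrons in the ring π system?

Check conjugation: the double-bond atoms are sp², each contributing one p electron; the oxygen donates one lone pair from its p orbital — every position has a p orbital, so the cyclic π system is continuous.
Tallying contributions gives 2 × 2 = 4 from the double-bond units + 2 from the O atom = 6.

6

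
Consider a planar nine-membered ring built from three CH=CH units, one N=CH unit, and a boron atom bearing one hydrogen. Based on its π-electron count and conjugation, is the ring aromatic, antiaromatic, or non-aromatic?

Antiaromatic

The p orbitals form a continuous loop: the double-bond atoms are sp², each contributing one p electron; each sp² =N– keeps its lone pair in-plane and puts one electron into the π system; the boron has an empty p orbital. The ring is fully conjugated.
Adding the contributions, 4 × 2 = 8 from the double-bond units + 0 from the BH atom = 8.
8 is a 4n count (n = 2), so the planar conjugated ring is antiaromatic.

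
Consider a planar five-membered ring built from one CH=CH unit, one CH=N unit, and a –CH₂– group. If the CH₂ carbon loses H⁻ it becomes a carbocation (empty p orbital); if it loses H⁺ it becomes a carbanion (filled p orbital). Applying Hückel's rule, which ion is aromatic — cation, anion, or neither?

Both ions have a continuous loop of p orbitals — each ring atom is sp².
Cation: 2 × 2 + 0 = 4 π electrons → 4(1), antiaromatic.
Anion: 2 × 2 + 2 = 6 π electrons → 4(1)+2, aromatic.

The anion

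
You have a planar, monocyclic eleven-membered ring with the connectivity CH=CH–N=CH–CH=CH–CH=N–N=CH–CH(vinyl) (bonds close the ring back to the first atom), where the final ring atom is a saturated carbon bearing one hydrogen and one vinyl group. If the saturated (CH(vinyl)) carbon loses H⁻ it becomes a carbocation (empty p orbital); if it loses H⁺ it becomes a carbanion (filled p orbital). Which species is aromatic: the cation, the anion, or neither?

The cation

In either ion the ring is fully conjugated: every atom, including the new sp² carbon, supplies a p orbital.
Cation: 5 × 2 + 0 = 10 π electrons → 4(2)+2, aromatic.
Anion: 5 × 2 + 2 = 12 π electrons → 4(3), antiaromatic.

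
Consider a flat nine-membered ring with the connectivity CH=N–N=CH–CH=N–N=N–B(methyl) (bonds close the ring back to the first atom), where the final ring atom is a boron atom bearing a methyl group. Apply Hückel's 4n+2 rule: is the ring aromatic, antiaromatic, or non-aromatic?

The p orbitals form a continuous loop: every atom in a ring double bond is sp² and brings one electron to the p orbital; each sp² =N– keeps its lone pair in-plane and puts one electron into the π system; the boron has an empty p orbital. The ring is fully conjugated.
Counting π electrons: 4 × 2 = 8 from the double-bond units + 0 from the B(methyl) atom = 8.
8 is a 4n count (n = 2), so the planar conjugated ring is antiaromatic.

Antiaromatic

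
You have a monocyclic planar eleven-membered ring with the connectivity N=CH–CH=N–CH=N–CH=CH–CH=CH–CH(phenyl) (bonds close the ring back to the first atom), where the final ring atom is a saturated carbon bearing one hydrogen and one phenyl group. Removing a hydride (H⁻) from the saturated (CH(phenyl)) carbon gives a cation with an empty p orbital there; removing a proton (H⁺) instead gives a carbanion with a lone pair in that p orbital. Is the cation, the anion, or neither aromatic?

The cation

In both ions every ring atom is sp² and contributes a p orbital, so both rings are fully conjugated.
Cation: 5 × 2 + 0 = 10 π electrons → 4(2)+2, aromatic.
Anion: 5 × 2 + 2 = 12 π electrons → 4(3), antiaromatic.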